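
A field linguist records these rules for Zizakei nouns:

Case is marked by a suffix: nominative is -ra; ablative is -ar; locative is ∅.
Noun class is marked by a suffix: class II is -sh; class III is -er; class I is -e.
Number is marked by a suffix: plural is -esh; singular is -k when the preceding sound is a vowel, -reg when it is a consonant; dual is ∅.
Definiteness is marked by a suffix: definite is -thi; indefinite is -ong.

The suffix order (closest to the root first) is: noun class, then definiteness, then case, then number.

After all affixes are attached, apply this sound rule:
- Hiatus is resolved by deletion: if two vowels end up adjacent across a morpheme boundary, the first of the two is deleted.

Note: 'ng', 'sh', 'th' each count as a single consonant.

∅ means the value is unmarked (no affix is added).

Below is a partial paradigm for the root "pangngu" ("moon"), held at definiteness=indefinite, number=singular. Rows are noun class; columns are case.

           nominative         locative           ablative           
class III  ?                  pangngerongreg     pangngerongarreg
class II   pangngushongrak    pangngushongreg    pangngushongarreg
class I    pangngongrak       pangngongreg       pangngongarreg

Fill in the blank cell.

Attach noun class class III -er → pangnguer.
Attach definiteness indefinite -ong → pangnguerong.
Attach case nominative -ra → pangnguerongra.
Attach number singular -k (after vowel 'a') → pangnguerongrak.
Apply vowel deletion: pangnguerongrak → pangngerongrak.

pangngerongrak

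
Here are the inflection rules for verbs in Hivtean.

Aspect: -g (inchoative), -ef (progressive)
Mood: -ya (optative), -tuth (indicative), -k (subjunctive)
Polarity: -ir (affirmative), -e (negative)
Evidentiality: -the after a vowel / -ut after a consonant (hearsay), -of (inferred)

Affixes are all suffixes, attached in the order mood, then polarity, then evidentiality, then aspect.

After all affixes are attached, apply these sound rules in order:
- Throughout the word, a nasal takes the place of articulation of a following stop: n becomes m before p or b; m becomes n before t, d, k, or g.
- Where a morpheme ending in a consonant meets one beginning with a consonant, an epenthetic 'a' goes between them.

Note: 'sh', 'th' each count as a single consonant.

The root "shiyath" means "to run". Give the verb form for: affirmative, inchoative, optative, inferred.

shiyathayairofag

Attach mood optative -ya → shiyathya.
Attach polarity affirmative -ir → shiyathyair.
Attach evidentiality inferred -of → shiyathyairof.
Attach aspect inchoative -g → shiyathyairofg.
Nasal assimilation: no change.
Apply epenthesis: shiyathyairofg → shiyathayairofag.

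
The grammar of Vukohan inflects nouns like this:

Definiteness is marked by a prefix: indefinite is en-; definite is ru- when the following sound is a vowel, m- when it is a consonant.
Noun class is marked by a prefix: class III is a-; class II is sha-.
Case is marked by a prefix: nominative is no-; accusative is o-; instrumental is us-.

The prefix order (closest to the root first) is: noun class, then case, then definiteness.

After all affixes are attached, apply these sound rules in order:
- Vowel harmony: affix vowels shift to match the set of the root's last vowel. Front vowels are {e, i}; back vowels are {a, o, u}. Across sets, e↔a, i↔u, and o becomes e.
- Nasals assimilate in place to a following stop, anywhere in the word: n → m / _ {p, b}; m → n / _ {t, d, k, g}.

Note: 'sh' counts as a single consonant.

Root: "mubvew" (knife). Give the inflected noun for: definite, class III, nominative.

Attach noun class class III a- → amubvew.
Attach case nominative no- → noamubvew.
Attach definiteness definite m- (before consonant 'n') → mnoamubvew.
Apply vowel harmony: mnoamubvew → mneemubvew.
Nasal assimilation: no change.

mneemubvew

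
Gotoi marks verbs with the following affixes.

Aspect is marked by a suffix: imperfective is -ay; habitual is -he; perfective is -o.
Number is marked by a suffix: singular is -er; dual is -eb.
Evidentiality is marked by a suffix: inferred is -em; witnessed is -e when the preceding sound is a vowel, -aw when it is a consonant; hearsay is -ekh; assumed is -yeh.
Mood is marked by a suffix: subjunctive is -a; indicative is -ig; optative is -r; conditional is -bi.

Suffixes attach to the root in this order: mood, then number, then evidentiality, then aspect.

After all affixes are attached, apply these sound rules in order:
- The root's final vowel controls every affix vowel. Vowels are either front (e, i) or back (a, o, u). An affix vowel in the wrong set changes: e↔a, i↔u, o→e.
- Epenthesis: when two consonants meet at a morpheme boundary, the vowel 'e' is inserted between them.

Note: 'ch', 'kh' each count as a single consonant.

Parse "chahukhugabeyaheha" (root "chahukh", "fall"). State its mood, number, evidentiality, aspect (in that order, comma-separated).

Segment: chahukh-ig-eb-yeh-he.
mood: -ig → indicative.
number: -eb → dual.
evidentiality: -yeh → assumed.
aspect: -he → habitual.

indicative, dual, assumed, habitual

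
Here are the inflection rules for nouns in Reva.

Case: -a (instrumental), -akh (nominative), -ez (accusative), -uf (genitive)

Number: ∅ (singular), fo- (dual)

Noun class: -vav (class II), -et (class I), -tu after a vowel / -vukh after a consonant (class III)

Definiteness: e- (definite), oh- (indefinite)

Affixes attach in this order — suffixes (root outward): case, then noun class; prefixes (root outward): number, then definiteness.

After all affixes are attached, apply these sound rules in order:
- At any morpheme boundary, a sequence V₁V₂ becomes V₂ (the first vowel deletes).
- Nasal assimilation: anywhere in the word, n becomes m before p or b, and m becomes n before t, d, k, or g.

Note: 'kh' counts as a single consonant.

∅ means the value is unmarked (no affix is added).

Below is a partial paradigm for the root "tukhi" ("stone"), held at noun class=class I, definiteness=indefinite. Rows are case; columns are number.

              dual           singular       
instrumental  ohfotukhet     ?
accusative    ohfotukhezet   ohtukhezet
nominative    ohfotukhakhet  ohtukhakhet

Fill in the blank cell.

number = singular: zero marking, form stays tukhi.
Attach case instrumental -a → tukhia.
Attach noun class class I -et → tukhiaet.
Attach definiteness indefinite oh- → ohtukhiaet.
Apply vowel deletion: ohtukhiaet → ohtukhet.
Nasal assimilation: no change.

ohtukhet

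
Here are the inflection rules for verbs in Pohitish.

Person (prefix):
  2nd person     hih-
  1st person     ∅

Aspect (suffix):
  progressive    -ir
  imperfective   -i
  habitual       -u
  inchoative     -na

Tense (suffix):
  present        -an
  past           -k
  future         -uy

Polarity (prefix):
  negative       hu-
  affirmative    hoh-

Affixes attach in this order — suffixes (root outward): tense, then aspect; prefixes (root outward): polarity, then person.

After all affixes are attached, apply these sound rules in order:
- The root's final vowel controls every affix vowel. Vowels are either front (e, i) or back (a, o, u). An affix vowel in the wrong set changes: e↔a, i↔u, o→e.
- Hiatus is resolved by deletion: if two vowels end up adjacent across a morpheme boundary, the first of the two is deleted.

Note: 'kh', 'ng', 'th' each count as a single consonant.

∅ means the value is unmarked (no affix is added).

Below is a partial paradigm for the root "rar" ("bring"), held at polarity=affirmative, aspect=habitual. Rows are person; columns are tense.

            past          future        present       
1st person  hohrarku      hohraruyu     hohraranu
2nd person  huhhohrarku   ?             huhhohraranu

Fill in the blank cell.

huhhohraruyu

Attach polarity affirmative hoh- → hohrar.
Attach person 2nd person hih- → hihhohrar.
Attach tense future -uy → hihhohraruy.
Attach aspect habitual -u → hihhohraruyu.
Apply vowel harmony: hihhohraruyu → huhhohraruyu.
Vowel deletion: no change.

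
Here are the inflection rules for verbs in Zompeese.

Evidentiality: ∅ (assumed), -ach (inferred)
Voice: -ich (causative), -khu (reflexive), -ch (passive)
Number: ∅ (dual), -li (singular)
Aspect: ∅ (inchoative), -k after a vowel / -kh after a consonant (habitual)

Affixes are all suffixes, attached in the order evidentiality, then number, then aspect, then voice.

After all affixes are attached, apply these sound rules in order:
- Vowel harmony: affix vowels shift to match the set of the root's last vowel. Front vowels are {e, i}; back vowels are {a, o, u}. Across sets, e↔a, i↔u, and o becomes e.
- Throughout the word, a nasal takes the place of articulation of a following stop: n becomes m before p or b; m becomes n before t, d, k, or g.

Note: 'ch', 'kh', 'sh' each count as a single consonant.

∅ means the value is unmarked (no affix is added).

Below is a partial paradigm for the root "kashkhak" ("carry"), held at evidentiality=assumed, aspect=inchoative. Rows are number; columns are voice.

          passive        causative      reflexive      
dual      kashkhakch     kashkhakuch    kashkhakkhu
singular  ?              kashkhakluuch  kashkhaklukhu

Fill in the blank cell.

evidentiality = assumed: zero marking, form stays kashkhak.
Attach number singular -li → kashkhakli.
aspect = inchoative: zero marking, form stays kashkhakli.
Attach voice passive -ch → kashkhaklich.
Apply vowel harmony: kashkhaklich → kashkhakluch.
Nasal assimilation: no change.

kashkhakluch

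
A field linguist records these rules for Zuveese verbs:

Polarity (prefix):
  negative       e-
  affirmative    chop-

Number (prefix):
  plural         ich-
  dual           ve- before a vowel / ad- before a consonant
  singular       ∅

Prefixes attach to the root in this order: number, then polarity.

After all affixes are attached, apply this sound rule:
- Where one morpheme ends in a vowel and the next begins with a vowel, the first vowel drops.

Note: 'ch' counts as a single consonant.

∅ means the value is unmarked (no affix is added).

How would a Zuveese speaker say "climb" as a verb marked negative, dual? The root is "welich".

adwelich

Attach number dual ad- (before consonant 'w') → adwelich.
Attach polarity negative e- → eadwelich.
Apply vowel deletion: eadwelich → adwelich.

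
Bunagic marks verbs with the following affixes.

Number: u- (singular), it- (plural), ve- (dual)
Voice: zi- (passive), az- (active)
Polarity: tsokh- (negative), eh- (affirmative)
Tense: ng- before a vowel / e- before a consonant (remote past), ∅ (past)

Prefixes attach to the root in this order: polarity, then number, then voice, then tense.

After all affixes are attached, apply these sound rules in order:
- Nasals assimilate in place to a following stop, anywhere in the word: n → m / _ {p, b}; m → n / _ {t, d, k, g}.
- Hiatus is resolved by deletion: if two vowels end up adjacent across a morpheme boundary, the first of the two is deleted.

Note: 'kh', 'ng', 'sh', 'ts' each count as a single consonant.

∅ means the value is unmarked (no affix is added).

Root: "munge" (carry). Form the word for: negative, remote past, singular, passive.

ezutsokhmunge

Attach polarity negative tsokh- → tsokhmunge.
Attach number singular u- → utsokhmunge.
Attach voice passive zi- → ziutsokhmunge.
Attach tense remote past e- (before consonant 'z') → eziutsokhmunge.
Nasal assimilation: no change.
Apply vowel deletion: eziutsokhmunge → ezutsokhmunge.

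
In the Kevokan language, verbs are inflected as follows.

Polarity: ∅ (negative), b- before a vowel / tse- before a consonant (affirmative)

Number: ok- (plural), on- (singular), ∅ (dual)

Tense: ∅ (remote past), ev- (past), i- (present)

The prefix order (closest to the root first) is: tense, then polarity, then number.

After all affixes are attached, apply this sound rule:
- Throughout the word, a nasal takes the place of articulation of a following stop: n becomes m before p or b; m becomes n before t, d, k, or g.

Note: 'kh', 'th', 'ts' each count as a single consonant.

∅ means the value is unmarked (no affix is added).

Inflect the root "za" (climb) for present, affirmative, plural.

okbiza

Attach tense present i- → iza.
Attach polarity affirmative b- (before vowel 'i') → biza.
Attach number plural ok- → okbiza.
Nasal assimilation: no change.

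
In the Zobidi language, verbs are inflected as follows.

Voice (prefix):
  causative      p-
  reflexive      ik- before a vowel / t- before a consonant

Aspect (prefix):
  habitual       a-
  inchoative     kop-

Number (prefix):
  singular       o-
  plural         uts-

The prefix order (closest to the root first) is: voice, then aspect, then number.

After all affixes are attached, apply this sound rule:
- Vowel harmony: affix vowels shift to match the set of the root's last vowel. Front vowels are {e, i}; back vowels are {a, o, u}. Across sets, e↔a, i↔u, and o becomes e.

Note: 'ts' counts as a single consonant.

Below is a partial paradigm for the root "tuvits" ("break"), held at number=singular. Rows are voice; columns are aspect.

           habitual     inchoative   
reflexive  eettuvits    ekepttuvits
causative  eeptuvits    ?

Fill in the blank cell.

ekepptuvits

Attach voice causative p- → ptuvits.
Attach aspect inchoative kop- → kopptuvits.
Attach number singular o- → okopptuvits.
Apply vowel harmony: okopptuvits → ekepptuvits.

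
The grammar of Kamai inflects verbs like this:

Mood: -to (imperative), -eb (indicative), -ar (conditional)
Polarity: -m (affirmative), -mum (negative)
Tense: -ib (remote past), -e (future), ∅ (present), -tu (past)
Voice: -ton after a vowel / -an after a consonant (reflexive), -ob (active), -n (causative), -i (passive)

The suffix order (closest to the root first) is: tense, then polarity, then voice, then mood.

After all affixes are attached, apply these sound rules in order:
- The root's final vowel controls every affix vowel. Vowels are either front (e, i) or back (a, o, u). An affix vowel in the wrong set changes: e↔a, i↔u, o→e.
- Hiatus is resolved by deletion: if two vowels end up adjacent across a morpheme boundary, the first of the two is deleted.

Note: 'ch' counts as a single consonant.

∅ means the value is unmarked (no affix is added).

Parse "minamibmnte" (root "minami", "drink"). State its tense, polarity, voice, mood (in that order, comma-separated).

Segment: minami-ib-m-n-to.
tense: -ib → remote past.
polarity: -m → affirmative.
voice: -n → causative.
mood: -to → imperative.

remote past, affirmative, causative, imperative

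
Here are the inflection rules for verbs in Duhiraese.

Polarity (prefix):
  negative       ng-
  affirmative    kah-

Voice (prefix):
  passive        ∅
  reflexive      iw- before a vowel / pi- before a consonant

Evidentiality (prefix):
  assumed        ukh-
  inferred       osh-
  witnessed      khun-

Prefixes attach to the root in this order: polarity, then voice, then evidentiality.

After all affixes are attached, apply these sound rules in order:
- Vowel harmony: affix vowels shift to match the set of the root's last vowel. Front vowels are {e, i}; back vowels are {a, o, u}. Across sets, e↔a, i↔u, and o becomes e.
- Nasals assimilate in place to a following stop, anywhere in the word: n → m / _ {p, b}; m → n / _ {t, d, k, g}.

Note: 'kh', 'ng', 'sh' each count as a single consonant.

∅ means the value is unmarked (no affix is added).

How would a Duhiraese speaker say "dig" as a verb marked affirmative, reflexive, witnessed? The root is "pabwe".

khimpikehpabwe

Attach polarity affirmative kah- → kahpabwe.
Attach voice reflexive pi- (before consonant 'k') → pikahpabwe.
Attach evidentiality witnessed khun- → khunpikahpabwe.
Apply vowel harmony: khunpikahpabwe → khinpikehpabwe.
Apply nasal assimilation: khinpikehpabwe → khimpikehpabwe.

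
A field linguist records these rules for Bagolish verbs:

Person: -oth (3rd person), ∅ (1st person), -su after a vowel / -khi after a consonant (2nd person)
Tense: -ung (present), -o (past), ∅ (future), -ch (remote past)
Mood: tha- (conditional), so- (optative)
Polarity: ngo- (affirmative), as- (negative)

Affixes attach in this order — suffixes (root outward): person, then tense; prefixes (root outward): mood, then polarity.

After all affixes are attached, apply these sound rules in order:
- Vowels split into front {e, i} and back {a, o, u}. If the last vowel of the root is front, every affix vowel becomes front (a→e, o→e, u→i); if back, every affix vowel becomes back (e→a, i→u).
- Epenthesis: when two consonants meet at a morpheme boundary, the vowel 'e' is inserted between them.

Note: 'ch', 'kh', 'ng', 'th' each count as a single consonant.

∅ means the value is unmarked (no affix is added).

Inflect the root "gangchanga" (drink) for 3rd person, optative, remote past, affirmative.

ngosogangchangaothech

Attach person 3rd person -oth → gangchangaoth.
Attach tense remote past -ch → gangchangaothch.
Attach mood optative so- → sogangchangaothch.
Attach polarity affirmative ngo- → ngosogangchangaothch.
Vowel harmony: no change.
Apply epenthesis: ngosogangchangaothch → ngosogangchangaothech.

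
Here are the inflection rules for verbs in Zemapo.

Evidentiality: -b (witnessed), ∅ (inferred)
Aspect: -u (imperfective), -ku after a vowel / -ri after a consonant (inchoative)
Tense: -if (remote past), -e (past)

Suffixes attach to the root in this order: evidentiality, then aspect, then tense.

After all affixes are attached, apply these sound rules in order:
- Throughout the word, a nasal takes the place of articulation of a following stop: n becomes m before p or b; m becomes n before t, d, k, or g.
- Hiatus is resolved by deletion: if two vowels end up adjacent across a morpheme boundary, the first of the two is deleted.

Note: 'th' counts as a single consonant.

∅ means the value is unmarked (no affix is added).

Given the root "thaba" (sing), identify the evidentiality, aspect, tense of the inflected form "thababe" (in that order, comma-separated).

witnessed, imperfective, past

Segment: thaba-b-u-e.
evidentiality: -b → witnessed.
aspect: -u → imperfective.
tense: -e → past.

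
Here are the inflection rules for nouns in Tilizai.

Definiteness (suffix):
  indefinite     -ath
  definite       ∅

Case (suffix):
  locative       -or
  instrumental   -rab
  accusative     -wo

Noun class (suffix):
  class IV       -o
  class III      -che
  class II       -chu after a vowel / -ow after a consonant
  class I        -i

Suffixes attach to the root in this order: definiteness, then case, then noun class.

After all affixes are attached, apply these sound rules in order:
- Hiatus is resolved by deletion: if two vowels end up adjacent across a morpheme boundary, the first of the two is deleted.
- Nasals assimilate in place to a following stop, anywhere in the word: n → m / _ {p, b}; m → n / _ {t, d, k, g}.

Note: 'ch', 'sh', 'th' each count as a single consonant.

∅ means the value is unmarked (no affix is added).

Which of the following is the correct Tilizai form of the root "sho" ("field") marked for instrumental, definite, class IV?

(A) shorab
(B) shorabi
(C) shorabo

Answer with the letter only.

C

definiteness = definite: zero marking, form stays sho.
Attach case instrumental -rab → shorab.
Attach noun class class IV -o → shorabo.
Vowel deletion: no change.
Nasal assimilation: no change.
So the correct form is shorabo, option (C).
(A) shorab is wrong: it has the affixes in the wrong order.
(B) shorabi is wrong: it uses class I instead of class IV for noun class.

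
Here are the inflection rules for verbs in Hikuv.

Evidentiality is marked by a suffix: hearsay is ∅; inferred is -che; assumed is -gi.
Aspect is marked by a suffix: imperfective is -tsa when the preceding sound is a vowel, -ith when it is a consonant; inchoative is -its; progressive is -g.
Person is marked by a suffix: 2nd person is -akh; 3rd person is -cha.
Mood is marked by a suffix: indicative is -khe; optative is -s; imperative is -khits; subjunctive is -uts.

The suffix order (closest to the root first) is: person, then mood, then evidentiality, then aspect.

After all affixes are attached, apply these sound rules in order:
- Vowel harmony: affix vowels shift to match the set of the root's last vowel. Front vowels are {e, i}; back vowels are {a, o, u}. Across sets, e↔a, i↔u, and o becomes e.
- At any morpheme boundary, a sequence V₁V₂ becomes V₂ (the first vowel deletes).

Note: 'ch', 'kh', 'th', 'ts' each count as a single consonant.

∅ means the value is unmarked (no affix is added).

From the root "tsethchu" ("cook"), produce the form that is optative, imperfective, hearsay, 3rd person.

Attach person 3rd person -cha → tsethchucha.
Attach mood optative -s → tsethchuchas.
evidentiality = hearsay: zero marking, form stays tsethchuchas.
Attach aspect imperfective -ith (after consonant 's') → tsethchuchasith.
Apply vowel harmony: tsethchuchasith → tsethchuchasuth.
Vowel deletion: no change.

tsethchuchasuth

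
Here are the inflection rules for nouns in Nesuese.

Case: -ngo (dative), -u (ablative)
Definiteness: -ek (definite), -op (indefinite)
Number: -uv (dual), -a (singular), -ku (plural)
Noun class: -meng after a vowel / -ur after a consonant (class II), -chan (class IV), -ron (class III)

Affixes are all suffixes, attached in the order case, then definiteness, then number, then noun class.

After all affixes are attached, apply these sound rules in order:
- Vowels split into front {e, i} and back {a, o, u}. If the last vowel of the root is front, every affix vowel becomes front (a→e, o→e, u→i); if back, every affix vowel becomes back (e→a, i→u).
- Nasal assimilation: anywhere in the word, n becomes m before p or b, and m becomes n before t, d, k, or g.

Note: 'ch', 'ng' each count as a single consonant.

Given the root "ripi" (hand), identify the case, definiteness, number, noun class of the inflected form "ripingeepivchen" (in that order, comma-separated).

Segment: ripi-ngo-op-uv-chan.
case: -ngo → dative.
definiteness: -op → indefinite.
number: -uv → dual.
noun class: -chan → class IV.

dative, indefinite, dual, class IV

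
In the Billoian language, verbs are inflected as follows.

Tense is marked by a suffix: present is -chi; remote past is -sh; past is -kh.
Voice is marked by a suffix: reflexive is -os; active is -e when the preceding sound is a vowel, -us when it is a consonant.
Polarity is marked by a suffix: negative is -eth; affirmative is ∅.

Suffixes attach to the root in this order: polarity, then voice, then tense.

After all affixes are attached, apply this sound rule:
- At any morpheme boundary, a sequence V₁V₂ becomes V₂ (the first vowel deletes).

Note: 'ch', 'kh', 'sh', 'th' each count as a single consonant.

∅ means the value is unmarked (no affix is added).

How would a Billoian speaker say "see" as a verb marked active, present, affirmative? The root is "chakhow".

polarity = affirmative: zero marking, form stays chakhow.
Attach voice active -us (after consonant 'w') → chakhowus.
Attach tense present -chi → chakhowuschi.
Vowel deletion: no change.

chakhowuschi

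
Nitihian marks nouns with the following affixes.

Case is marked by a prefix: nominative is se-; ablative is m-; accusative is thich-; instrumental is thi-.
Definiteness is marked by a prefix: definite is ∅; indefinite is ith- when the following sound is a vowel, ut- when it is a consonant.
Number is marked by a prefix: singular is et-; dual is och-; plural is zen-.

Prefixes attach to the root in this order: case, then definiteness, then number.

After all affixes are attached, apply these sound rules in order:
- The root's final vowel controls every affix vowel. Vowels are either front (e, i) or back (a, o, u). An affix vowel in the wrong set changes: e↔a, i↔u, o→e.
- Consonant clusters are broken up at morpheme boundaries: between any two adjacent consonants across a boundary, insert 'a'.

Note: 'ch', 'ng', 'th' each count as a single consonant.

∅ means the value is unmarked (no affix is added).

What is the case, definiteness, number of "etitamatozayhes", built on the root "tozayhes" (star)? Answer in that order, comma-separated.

Segment: et-ut-m-tozayhes.
case: m- → ablative.
definiteness: ith/ut- → indefinite.
number: et- → singular.

ablative, indefinite, singular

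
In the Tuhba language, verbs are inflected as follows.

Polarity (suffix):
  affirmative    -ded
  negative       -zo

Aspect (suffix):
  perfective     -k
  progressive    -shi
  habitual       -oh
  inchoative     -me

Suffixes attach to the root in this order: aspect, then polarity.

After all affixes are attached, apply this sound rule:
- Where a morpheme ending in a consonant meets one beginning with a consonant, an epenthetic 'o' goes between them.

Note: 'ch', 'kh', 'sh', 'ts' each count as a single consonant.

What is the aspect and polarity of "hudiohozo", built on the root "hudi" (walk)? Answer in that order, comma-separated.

habitual, negative

Segment: hudi-oh-zo.
aspect: -oh → habitual.
polarity: -zo → negative.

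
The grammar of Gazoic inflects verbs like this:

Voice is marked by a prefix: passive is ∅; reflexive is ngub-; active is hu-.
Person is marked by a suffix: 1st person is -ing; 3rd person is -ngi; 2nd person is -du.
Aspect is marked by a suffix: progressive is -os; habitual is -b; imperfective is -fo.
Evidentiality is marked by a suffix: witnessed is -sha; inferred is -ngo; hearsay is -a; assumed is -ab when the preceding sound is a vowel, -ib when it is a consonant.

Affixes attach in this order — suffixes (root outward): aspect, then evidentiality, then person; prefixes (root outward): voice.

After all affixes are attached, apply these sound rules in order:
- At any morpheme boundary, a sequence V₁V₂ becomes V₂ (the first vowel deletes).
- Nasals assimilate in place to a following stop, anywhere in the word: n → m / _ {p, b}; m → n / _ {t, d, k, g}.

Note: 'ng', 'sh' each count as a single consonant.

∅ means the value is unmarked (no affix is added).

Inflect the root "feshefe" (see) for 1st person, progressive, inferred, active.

Attach aspect progressive -os → feshefeos.
Attach evidentiality inferred -ngo → feshefeosngo.
Attach person 1st person -ing → feshefeosngoing.
Attach voice active hu- → hufeshefeosngoing.
Apply vowel deletion: hufeshefeosngoing → hufeshefosnging.
Nasal assimilation: no change.

hufeshefosnging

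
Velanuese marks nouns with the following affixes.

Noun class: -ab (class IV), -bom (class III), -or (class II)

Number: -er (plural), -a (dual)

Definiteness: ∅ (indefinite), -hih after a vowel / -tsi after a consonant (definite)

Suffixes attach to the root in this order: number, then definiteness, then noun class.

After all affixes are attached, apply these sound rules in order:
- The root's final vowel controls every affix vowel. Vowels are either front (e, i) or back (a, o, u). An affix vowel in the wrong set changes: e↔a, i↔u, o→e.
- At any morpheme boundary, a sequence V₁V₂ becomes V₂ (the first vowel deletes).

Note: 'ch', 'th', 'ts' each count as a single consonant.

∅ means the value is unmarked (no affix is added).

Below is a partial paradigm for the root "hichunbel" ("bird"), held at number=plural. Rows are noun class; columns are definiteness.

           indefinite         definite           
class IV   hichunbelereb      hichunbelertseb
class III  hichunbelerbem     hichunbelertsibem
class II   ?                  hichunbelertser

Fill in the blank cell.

Attach number plural -er → hichunbeler.
definiteness = indefinite: zero marking, form stays hichunbeler.
Attach noun class class II -or → hichunbeleror.
Apply vowel harmony: hichunbeleror → hichunbelerer.
Vowel deletion: no change.

hichunbelerer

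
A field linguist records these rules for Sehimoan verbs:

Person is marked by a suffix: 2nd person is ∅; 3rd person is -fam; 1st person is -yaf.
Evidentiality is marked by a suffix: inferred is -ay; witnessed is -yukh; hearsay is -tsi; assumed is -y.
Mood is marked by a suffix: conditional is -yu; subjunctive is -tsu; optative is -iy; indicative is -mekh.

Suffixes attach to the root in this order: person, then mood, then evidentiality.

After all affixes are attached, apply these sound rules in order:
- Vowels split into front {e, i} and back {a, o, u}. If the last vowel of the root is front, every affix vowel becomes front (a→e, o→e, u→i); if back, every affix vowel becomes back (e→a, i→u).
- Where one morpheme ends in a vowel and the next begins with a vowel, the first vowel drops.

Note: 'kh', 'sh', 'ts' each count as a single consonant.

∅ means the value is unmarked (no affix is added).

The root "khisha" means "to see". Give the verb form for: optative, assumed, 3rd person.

khishafamuyy

Attach person 3rd person -fam → khishafam.
Attach mood optative -iy → khishafamiy.
Attach evidentiality assumed -y → khishafamiyy.
Apply vowel harmony: khishafamiyy → khishafamuyy.
Vowel deletion: no change.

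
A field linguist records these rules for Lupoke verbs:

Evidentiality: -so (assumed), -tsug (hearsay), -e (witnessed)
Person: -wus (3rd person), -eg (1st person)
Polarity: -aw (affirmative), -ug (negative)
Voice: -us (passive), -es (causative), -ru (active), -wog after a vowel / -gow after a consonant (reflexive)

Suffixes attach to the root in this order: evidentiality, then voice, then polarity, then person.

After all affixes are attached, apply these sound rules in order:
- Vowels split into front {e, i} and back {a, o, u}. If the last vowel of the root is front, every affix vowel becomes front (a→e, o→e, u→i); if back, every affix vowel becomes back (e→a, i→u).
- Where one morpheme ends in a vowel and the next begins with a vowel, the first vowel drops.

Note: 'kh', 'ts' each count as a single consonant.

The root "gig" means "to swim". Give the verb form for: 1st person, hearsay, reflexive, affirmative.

gigtsiggeweweg

Attach evidentiality hearsay -tsug → gigtsug.
Attach voice reflexive -gow (after consonant 'g') → gigtsuggow.
Attach polarity affirmative -aw → gigtsuggowaw.
Attach person 1st person -eg → gigtsuggowaweg.
Apply vowel harmony: gigtsuggowaweg → gigtsiggeweweg.
Vowel deletion: no change.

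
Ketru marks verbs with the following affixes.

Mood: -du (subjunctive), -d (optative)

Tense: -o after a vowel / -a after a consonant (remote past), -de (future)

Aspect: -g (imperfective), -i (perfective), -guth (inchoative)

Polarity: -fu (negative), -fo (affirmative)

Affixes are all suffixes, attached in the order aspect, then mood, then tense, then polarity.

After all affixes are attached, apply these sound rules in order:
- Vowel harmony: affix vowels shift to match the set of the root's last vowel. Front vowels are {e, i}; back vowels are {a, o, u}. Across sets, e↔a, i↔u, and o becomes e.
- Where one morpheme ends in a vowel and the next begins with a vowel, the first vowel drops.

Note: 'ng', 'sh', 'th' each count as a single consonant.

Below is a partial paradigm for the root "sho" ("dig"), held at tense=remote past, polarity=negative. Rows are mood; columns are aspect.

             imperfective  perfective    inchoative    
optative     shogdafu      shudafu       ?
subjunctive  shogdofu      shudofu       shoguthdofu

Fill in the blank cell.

shoguthdafu

Attach aspect inchoative -guth → shoguth.
Attach mood optative -d → shoguthd.
Attach tense remote past -a (after consonant 'd') → shoguthda.
Attach polarity negative -fu → shoguthdafu.
Vowel harmony: no change.
Vowel deletion: no change.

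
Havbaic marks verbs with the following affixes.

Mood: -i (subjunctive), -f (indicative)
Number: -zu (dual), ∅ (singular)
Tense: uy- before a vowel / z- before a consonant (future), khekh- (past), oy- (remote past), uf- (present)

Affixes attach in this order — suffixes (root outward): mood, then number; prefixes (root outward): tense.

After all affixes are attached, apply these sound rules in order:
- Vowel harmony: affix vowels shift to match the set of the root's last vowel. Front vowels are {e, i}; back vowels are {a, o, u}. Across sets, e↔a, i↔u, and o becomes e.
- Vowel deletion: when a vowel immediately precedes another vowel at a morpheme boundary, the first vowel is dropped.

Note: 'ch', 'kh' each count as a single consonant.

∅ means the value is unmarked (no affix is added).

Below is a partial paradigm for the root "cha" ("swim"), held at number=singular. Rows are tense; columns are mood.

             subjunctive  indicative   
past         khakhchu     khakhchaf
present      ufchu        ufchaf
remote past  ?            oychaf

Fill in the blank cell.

Attach tense remote past oy- → oycha.
Attach mood subjunctive -i → oychai.
number = singular: zero marking, form stays oychai.
Apply vowel harmony: oychai → oychau.
Apply vowel deletion: oychau → oychu.

oychu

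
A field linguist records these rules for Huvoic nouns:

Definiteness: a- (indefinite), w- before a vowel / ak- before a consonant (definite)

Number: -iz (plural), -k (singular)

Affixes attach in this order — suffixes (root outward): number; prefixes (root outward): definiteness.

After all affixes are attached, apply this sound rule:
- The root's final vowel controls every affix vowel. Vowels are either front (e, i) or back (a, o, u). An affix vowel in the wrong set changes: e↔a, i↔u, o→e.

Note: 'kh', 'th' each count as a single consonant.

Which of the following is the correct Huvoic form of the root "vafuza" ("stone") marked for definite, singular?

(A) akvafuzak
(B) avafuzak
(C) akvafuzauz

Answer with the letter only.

Attach number singular -k → vafuzak.
Attach definiteness definite ak- (before consonant 'v') → akvafuzak.
Vowel harmony: no change.
So the correct form is akvafuzak, option (A).
(B) avafuzak is wrong: it uses indefinite instead of definite for definiteness.
(C) akvafuzauz is wrong: it uses plural instead of singular for number.

A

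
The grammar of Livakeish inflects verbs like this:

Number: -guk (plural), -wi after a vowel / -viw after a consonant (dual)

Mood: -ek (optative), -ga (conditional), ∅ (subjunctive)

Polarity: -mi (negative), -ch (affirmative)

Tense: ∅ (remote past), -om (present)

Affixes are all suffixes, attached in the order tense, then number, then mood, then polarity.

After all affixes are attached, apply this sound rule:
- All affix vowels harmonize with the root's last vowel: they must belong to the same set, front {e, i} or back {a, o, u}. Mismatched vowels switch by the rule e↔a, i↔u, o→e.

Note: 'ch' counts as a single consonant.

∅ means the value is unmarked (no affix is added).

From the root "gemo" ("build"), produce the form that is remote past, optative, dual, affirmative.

gemowuakch

tense = remote past: zero marking, form stays gemo.
Attach number dual -wi (after vowel 'o') → gemowi.
Attach mood optative -ek → gemowiek.
Attach polarity affirmative -ch → gemowiekch.
Apply vowel harmony: gemowiekch → gemowuakch.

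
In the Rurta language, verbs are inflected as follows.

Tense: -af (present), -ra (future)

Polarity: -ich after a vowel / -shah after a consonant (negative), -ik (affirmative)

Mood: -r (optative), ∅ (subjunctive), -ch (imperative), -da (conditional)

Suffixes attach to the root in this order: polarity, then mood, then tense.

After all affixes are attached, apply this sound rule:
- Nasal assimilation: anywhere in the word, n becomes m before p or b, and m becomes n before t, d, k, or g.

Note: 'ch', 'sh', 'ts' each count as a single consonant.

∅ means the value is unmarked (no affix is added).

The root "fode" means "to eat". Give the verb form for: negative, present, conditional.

Attach polarity negative -ich (after vowel 'e') → fodeich.
Attach mood conditional -da → fodeichda.
Attach tense present -af → fodeichdaaf.
Nasal assimilation: no change.

fodeichdaaf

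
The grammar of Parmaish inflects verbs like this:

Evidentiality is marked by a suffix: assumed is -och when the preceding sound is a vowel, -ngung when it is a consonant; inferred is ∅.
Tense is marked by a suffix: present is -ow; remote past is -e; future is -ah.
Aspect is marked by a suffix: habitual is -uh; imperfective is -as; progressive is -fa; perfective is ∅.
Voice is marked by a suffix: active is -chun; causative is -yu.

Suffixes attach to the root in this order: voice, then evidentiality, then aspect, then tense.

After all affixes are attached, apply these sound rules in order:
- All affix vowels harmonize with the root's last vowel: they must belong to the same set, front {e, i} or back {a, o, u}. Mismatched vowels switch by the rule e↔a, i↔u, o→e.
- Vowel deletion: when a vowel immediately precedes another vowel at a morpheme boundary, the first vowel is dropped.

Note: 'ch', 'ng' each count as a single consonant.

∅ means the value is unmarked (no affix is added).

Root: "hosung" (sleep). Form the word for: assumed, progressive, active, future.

hosungchunngungfah

Attach voice active -chun → hosungchun.
Attach evidentiality assumed -ngung (after consonant 'n') → hosungchunngung.
Attach aspect progressive -fa → hosungchunngungfa.
Attach tense future -ah → hosungchunngungfaah.
Vowel harmony: no change.
Apply vowel deletion: hosungchunngungfaah → hosungchunngungfah.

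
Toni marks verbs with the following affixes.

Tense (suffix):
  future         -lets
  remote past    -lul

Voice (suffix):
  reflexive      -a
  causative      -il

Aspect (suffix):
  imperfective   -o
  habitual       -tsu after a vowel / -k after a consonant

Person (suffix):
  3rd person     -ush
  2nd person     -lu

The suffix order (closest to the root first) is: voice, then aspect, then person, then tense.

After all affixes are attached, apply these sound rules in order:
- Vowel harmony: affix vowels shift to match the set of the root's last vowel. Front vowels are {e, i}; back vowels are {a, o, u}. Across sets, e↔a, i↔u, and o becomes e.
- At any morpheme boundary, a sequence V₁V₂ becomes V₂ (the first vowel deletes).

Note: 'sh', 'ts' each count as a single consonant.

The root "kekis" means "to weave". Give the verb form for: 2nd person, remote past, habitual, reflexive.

Attach voice reflexive -a → kekisa.
Attach aspect habitual -tsu (after vowel 'a') → kekisatsu.
Attach person 2nd person -lu → kekisatsulu.
Attach tense remote past -lul → kekisatsululul.
Apply vowel harmony: kekisatsululul → kekisetsililil.
Vowel deletion: no change.

kekisetsililil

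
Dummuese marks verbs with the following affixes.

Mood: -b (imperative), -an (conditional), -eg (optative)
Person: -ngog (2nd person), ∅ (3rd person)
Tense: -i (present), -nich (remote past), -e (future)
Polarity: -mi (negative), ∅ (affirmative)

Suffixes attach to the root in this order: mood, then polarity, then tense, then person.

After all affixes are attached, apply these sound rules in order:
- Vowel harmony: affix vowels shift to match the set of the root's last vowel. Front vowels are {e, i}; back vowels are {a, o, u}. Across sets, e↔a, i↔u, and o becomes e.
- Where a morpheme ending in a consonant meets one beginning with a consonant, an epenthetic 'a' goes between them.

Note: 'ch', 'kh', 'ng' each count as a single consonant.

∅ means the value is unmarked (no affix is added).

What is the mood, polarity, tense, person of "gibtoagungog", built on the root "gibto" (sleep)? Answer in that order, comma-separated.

Segment: gibto-eg-i-ngog.
mood: -eg → optative.
polarity: ∅ → affirmative.
tense: -i → present.
person: -ngog → 2nd person.

optative, affirmative, present, 2nd person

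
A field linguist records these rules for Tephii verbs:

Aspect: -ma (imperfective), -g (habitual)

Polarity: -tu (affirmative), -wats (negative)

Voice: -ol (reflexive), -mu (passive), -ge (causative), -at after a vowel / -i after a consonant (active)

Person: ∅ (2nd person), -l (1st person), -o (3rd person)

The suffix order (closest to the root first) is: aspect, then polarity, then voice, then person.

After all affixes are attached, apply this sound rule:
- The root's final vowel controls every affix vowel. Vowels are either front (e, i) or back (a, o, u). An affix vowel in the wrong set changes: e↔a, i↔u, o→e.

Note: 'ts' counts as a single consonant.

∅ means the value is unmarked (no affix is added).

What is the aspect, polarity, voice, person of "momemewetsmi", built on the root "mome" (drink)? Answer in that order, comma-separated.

imperfective, negative, passive, 2nd person

Segment: mome-ma-wats-mu.
aspect: -ma → imperfective.
polarity: -wats → negative.
voice: -mu → passive.
person: ∅ → 2nd person.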